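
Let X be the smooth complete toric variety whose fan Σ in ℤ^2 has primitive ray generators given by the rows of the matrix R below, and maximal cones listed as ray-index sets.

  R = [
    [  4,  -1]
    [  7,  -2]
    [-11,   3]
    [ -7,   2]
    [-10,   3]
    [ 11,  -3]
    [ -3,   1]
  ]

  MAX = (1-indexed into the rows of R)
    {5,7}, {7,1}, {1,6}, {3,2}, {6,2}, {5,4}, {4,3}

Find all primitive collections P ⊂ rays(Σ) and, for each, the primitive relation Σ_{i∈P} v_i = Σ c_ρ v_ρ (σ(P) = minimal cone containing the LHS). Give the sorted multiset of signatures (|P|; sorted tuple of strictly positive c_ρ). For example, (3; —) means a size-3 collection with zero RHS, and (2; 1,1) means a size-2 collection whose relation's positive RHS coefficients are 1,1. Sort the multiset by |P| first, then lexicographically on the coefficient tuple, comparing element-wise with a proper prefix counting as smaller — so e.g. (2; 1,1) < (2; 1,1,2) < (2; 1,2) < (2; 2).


Primitive collections (14):

  P={2,4}:  v_{2} + v_{4} = 0  so sig = (2; —)
  P={3,6}:  v_{3} + v_{6} = 0  so sig = (2; —)
  P={1,2}:  v_{1} + v_{2} = v_{6}  so sig = (2; 1)
  P={1,3}:  v_{1} + v_{3} = v_{4}  so sig = (2; 1)
  P={1,4}:  v_{1} + v_{4} = v_{7}  so sig = (2; 1)
  P={2,5}:  v_{2} + v_{5} = v_{7}  so sig = (2; 1)
  P={2,7}:  v_{2} + v_{7} = v_{1}  so sig = (2; 1)
  P={4,6}:  v_{4} + v_{6} = v_{1}  so sig = (2; 1)
  P={4,7}:  v_{4} + v_{7} = v_{5}  so sig = (2; 1)
  P={5,6}:  v_{5} + v_{6} = v_{1} + v_{7}  so sig = (2; 1,1)
  P={1,5}:  v_{1} + v_{5} = 2·v_{7}  so sig = (2; 2)
  P={3,7}:  v_{3} + v_{7} = 2·v_{4}  so sig = (2; 2)
  P={6,7}:  v_{6} + v_{7} = 2·v_{1}  so sig = (2; 2)
  P={3,5}:  v_{3} + v_{5} = 3·v_{4}  so sig = (2; 3)

so the primitive-relation signature multiset is
    (2; —)
    (2; —)
    (2; 1)
    (2; 1)
    (2; 1)
    (2; 1)
    (2; 1)
    (2; 1)
    (2; 1)
    (2; 1,1)
    (2; 2)
    (2; 2)
    (2; 2)
    (2; 3)


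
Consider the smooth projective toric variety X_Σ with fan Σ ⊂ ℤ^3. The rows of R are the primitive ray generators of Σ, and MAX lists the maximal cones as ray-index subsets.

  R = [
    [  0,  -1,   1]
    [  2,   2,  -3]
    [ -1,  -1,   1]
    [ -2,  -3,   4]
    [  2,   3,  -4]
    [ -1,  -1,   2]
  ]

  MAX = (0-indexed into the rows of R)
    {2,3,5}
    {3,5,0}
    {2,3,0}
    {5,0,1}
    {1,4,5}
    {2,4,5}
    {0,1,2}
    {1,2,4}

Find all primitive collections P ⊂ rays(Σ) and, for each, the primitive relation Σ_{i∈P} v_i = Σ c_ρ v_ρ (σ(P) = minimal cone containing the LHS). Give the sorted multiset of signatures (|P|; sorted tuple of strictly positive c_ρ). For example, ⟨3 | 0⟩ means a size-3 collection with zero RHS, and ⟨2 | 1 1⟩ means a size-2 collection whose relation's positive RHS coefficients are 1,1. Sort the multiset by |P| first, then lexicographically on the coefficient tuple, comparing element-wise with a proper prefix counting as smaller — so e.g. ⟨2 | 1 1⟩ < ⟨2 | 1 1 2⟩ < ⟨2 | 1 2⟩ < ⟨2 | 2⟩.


Minimal non-faces — 5 found among 6 rays, 8 max cones:

  P = {3,4}:  v_{3} + v_{4} = 0  →  sig = ⟨2 | 0⟩
  P = {0,4}:  v_{0} + v_{4} = v_{1}  →  sig = ⟨2 | 1⟩
  P = {1,3}:  v_{1} + v_{3} = v_{0}  →  sig = ⟨2 | 1⟩
  P = {1,2,5}:  v_{1} + v_{2} + v_{5} = 0  →  sig = ⟨3 | 0⟩
  P = {0,2,5}:  v_{0} + v_{2} + v_{5} = v_{3}  →  sig = ⟨3 | 1⟩

Sorted signature multiset PRS(X):
{ ⟨2 | 0⟩,  ⟨2 | 1⟩ ×2,  ⟨3 | 0⟩,  ⟨3 | 1⟩ }


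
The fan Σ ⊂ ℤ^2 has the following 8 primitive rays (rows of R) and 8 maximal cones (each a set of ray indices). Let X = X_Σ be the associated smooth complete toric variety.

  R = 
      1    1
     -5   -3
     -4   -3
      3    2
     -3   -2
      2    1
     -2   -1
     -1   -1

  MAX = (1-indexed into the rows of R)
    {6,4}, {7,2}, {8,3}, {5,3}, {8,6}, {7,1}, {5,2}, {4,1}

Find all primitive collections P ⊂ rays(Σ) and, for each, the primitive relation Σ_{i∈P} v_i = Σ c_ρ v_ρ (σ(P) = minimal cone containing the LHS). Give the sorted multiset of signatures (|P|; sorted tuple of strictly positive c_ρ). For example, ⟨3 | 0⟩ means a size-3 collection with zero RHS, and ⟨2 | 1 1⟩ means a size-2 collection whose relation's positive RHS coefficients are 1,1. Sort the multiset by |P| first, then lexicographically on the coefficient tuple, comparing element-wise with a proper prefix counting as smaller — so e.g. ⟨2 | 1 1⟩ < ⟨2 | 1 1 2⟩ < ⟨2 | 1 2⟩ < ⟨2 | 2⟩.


20 minimal non-faces of Δ(Σ) (on 8 rays):

  P = {1,8}:  v_{1} + v_{8} = 0 — sig = ⟨2 | 0⟩
  P = {4,5}:  v_{4} + v_{5} = 0 — sig = ⟨2 | 0⟩
  P = {6,7}:  v_{6} + v_{7} = 0 — sig = ⟨2 | 0⟩
  P = {1,3}:  v_{1} + v_{3} = v_{5} — sig = ⟨2 | 1⟩
  P = {1,5}:  v_{1} + v_{5} = v_{7} — sig = ⟨2 | 1⟩
  P = {1,6}:  v_{1} + v_{6} = v_{4} — sig = ⟨2 | 1⟩
  P = {2,4}:  v_{2} + v_{4} = v_{7} — sig = ⟨2 | 1⟩
  P = {2,6}:  v_{2} + v_{6} = v_{5} — sig = ⟨2 | 1⟩
  P = {3,4}:  v_{3} + v_{4} = v_{8} — sig = ⟨2 | 1⟩
  P = {4,7}:  v_{4} + v_{7} = v_{1} — sig = ⟨2 | 1⟩
  P = {4,8}:  v_{4} + v_{8} = v_{6} — sig = ⟨2 | 1⟩
  P = {5,6}:  v_{5} + v_{6} = v_{8} — sig = ⟨2 | 1⟩
  P = {5,7}:  v_{5} + v_{7} = v_{2} — sig = ⟨2 | 1⟩
  P = {5,8}:  v_{5} + v_{8} = v_{3} — sig = ⟨2 | 1⟩
  P = {7,8}:  v_{7} + v_{8} = v_{5} — sig = ⟨2 | 1⟩
  P = {1,2}:  v_{1} + v_{2} = 2·v_{7} — sig = ⟨2 | 2⟩
  P = {2,8}:  v_{2} + v_{8} = 2·v_{5} — sig = ⟨2 | 2⟩
  P = {3,6}:  v_{3} + v_{6} = 2·v_{8} — sig = ⟨2 | 2⟩
  P = {3,7}:  v_{3} + v_{7} = 2·v_{5} — sig = ⟨2 | 2⟩
  P = {2,3}:  v_{2} + v_{3} = 3·v_{5} — sig = ⟨2 | 3⟩

Sorted signature multiset PRS(X):
    |P|=2: 20 collections, coeffs (), (), (), (1), (1), (1), (1), (1), (1), (1), (1), (1), (1), (1), (1), (2), (2), (2), (2), (3)


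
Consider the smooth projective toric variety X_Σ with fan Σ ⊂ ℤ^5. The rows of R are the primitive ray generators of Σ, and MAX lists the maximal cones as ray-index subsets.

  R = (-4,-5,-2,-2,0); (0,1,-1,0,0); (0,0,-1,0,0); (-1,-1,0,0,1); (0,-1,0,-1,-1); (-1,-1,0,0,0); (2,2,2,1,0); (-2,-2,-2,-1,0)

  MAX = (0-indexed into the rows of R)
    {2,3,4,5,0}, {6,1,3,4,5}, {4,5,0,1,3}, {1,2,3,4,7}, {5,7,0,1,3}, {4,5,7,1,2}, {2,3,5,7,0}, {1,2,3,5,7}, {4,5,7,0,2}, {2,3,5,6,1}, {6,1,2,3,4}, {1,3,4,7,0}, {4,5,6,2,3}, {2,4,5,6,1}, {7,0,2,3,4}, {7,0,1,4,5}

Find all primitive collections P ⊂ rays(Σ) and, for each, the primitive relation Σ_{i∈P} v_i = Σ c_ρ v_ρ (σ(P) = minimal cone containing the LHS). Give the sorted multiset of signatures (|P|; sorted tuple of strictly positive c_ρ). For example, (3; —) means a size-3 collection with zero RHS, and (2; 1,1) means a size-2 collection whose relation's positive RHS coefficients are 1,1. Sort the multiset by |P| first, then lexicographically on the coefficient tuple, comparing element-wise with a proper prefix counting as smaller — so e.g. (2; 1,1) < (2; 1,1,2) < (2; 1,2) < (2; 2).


The 5 primitive collections of Σ (r=8, n=5):

  P = {6,7}:  v_{6} + v_{7} = 0  ⟹  sig = (2; —)
  P = {0,6}:  v_{0} + v_{6} = v_{3} + v_{4} + v_{5}  ⟹  sig = (2; 1,1,1)
  P = {0,1,2}:  v_{0} + v_{1} + v_{2} = 2·v_{7}  ⟹  sig = (3; 2)
  P = {3,4,5,7}:  v_{3} + v_{4} + v_{5} + v_{7} = v_{0}  ⟹  sig = (4; 1)
  P = {1,2,3,4,5}:  v_{1} + v_{2} + v_{3} + v_{4} + v_{5} = v_{7}  ⟹  sig = (5; 1)

Hence PRS(X_Σ) =
[(2; —), (2; 1,1,1), (3; 2), (4; 1), (5; 1)]


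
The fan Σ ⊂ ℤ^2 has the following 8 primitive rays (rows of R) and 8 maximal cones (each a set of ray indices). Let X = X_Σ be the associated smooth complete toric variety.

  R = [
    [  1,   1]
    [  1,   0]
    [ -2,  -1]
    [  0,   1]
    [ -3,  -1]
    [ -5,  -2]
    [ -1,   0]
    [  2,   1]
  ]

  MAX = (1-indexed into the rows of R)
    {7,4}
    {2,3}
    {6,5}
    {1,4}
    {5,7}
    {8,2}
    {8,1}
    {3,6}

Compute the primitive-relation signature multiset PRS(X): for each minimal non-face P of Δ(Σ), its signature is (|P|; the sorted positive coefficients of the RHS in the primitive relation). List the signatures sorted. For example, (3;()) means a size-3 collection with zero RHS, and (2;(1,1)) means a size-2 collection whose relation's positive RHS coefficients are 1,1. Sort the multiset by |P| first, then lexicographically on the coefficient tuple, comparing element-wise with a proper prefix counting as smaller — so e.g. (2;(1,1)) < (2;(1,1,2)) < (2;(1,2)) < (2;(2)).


Σ has 20 primitive collections:

  P={2,7}:  v_{2} + v_{7} = 0  ⇒ sig = (2;())
  P={3,8}:  v_{3} + v_{8} = 0  ⇒ sig = (2;())
  P={1,2}:  v_{1} + v_{2} = v_{8}  ⇒ sig = (2;(1))
  P={1,3}:  v_{1} + v_{3} = v_{7}  ⇒ sig = (2;(1))
  P={1,7}:  v_{1} + v_{7} = v_{4}  ⇒ sig = (2;(1))
  P={2,4}:  v_{2} + v_{4} = v_{1}  ⇒ sig = (2;(1))
  P={2,5}:  v_{2} + v_{5} = v_{3}  ⇒ sig = (2;(1))
  P={3,5}:  v_{3} + v_{5} = v_{6}  ⇒ sig = (2;(1))
  P={3,7}:  v_{3} + v_{7} = v_{5}  ⇒ sig = (2;(1))
  P={5,8}:  v_{5} + v_{8} = v_{7}  ⇒ sig = (2;(1))
  P={6,8}:  v_{6} + v_{8} = v_{5}  ⇒ sig = (2;(1))
  P={7,8}:  v_{7} + v_{8} = v_{1}  ⇒ sig = (2;(1))
  P={1,6}:  v_{1} + v_{6} = v_{5} + v_{7}  ⇒ sig = (2;(1,1))
  P={4,6}:  v_{4} + v_{6} = v_{5} + 2·v_{7}  ⇒ sig = (2;(1,2))
  P={1,5}:  v_{1} + v_{5} = 2·v_{7}  ⇒ sig = (2;(2))
  P={2,6}:  v_{2} + v_{6} = 2·v_{3}  ⇒ sig = (2;(2))
  P={3,4}:  v_{3} + v_{4} = 2·v_{7}  ⇒ sig = (2;(2))
  P={4,8}:  v_{4} + v_{8} = 2·v_{1}  ⇒ sig = (2;(2))
  P={6,7}:  v_{6} + v_{7} = 2·v_{5}  ⇒ sig = (2;(2))
  P={4,5}:  v_{4} + v_{5} = 3·v_{7}  ⇒ sig = (2;(3))

Hence PRS(X_Σ) =
{ (2;()) ×2,  (2;(1)) ×10,  (2;(1,1)),  (2;(1,2)),  (2;(2)) ×5,  (2;(3)) }


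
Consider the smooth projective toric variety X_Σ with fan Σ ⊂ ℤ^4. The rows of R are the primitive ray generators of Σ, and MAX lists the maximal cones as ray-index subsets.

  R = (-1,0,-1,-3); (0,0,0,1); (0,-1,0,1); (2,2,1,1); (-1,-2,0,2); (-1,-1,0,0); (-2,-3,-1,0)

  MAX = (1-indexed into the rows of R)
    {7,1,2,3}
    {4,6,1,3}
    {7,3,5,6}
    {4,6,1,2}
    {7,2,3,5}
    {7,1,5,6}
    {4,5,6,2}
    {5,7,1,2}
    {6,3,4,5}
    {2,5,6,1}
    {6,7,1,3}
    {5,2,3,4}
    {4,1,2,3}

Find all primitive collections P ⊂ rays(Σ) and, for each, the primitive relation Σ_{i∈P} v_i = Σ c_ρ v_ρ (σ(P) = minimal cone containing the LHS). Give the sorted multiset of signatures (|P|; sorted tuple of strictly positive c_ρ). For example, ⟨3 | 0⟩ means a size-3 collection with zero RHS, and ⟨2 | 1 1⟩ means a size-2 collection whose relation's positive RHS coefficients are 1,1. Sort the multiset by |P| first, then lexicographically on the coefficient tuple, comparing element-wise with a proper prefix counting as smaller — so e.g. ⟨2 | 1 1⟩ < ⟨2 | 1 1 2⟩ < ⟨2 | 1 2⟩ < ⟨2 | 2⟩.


Σ has 5 primitive collections:

  P={4,7}:  v_{4} + v_{7} = v_{3}  ⇒ sig = ⟨2 | 1⟩
  P={1,4,5}:  v_{1} + v_{4} + v_{5} = 0  ⇒ sig = ⟨3 | 0⟩
  P={1,3,5}:  v_{1} + v_{3} + v_{5} = v_{7}  ⇒ sig = ⟨3 | 1⟩
  P={2,3,6}:  v_{2} + v_{3} + v_{6} = v_{5}  ⇒ sig = ⟨3 | 1⟩
  P={2,6,7}:  v_{2} + v_{6} + v_{7} = v_{1} + 2·v_{5}  ⇒ sig = ⟨3 | 1 2⟩

so the primitive-relation signature multiset is
    ⟨2 | 1⟩
    ⟨3 | 0⟩
    ⟨3 | 1⟩
    ⟨3 | 1⟩
    ⟨3 | 1 2⟩


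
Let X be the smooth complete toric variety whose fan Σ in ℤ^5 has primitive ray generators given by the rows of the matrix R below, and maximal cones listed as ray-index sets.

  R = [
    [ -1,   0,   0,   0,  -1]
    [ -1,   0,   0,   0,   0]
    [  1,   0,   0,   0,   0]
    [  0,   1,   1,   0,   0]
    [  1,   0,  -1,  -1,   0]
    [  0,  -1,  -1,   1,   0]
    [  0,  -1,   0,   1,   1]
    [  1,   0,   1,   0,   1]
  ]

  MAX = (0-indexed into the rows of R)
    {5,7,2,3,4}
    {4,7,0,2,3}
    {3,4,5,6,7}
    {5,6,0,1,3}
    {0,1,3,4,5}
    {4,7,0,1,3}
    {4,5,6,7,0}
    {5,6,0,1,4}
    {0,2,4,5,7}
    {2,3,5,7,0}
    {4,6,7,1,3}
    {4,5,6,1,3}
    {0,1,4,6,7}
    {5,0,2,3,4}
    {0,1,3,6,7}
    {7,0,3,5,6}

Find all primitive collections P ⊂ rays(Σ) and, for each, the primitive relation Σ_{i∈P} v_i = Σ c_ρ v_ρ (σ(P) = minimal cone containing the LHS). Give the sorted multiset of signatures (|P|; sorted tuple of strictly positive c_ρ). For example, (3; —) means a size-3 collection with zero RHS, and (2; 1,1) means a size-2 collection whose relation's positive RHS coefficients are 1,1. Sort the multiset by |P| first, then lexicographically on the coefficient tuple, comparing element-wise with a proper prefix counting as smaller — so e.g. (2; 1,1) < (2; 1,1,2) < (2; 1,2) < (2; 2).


Σ has 5 primitive collections:

  {1,2}:  v_{1} + v_{2} = 0 ; sig = (2; —)
  {2,6}:  v_{2} + v_{6} = v_{5} + v_{7} ; sig = (2; 1,1)
  {1,5,7}:  v_{1} + v_{5} + v_{7} = v_{6} ; sig = (3; 1)
  {0,3,4,6}:  v_{0} + v_{3} + v_{4} + v_{6} = 0 ; sig = (4; —)
  {0,3,4,5,7}:  v_{0} + v_{3} + v_{4} + v_{5} + v_{7} = v_{2} ; sig = (5; 1)

so the primitive-relation signature multiset is
{ (2; —),  (2; 1,1),  (3; 1),  (4; —),  (5; 1) }


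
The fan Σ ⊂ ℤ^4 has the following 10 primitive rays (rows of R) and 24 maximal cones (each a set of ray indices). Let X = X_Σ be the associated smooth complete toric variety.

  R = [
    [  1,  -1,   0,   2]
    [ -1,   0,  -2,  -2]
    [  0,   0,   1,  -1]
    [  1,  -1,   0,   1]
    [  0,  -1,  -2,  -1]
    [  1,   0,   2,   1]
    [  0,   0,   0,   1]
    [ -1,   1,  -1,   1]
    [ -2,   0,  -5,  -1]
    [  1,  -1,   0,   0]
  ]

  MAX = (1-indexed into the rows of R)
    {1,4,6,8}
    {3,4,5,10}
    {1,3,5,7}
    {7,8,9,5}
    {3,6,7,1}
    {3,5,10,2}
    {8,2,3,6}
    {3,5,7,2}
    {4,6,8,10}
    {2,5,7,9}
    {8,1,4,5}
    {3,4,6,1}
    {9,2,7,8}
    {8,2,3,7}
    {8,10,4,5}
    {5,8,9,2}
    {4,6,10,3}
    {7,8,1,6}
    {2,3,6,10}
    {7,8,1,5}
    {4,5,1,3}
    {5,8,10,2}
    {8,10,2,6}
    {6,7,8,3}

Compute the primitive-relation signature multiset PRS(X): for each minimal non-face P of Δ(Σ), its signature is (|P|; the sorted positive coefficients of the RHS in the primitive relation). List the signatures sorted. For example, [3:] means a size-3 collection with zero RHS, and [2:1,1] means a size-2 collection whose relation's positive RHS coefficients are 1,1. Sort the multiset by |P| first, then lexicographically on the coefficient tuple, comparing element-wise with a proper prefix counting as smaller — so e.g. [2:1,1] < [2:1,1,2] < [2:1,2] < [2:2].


The 17 primitive collections of Σ (r=10, n=4):

  {2,4}:  v_{2} + v_{4} = v_{5} ; sig = [2:1]
  {4,7}:  v_{4} + v_{7} = v_{1} ; sig = [2:1]
  {5,6}:  v_{5} + v_{6} = v_{10} ; sig = [2:1]
  {7,10}:  v_{7} + v_{10} = v_{4} ; sig = [2:1]
  {1,2}:  v_{1} + v_{2} = v_{5} + v_{7} ; sig = [2:1,1]
  {6,9}:  v_{6} + v_{9} = v_{5} + v_{8} ; sig = [2:1,1]
  {4,9}:  v_{4} + v_{9} = 2·v_{5} + v_{7} + v_{8} ; sig = [2:1,1,2]
  {9,10}:  v_{9} + v_{10} = 2·v_{5} + v_{8} ; sig = [2:1,2]
  {1,9}:  v_{1} + v_{9} = 2·v_{5} + 2·v_{7} + v_{8} ; sig = [2:1,2,2]
  {1,10}:  v_{1} + v_{10} = 2·v_{4} ; sig = [2:2]
  {3,9}:  v_{3} + v_{9} = 2·v_{2} + 2·v_{7} ; sig = [2:2,2]
  {2,6,7}:  v_{2} + v_{6} + v_{7} = 0 ; sig = [3:]
  {3,8,10}:  v_{3} + v_{8} + v_{10} = 0 ; sig = [3:]
  {3,4,8}:  v_{3} + v_{4} + v_{8} = v_{7} ; sig = [3:1]
  {3,5,8}:  v_{3} + v_{5} + v_{8} = v_{2} + v_{7} ; sig = [3:1,1]
  {1,3,8}:  v_{1} + v_{3} + v_{8} = 2·v_{7} ; sig = [3:2]
  {2,5,7,8}:  v_{2} + v_{5} + v_{7} + v_{8} = v_{9} ; sig = [4:1]

Hence PRS(X_Σ) =
    |P|=2: 11 collections, coeffs (1), (1), (1), (1), (1,1), (1,1), (1,1,2), (1,2), (1,2,2), (2), (2,2)
    |P|=3: 5 collections, coeffs (), (), (1), (1,1), (2)
    |P|=4: 1 collection, coeffs (1)


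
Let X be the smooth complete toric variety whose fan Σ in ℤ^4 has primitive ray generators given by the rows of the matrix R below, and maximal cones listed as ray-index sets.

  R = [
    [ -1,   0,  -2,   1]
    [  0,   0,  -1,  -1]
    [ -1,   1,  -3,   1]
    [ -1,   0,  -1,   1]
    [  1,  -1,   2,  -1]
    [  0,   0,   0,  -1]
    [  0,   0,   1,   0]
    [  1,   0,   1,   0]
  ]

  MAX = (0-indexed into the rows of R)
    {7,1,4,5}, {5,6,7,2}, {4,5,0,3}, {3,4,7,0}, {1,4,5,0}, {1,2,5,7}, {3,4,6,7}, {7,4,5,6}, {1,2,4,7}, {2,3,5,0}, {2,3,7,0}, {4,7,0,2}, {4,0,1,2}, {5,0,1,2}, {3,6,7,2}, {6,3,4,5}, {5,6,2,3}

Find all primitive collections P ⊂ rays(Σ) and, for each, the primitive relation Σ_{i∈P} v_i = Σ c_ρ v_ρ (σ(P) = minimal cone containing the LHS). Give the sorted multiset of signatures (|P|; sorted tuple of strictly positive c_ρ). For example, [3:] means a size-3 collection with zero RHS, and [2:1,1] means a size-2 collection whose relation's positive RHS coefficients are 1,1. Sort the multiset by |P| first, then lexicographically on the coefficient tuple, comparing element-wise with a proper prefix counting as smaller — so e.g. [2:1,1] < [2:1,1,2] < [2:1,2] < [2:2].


Minimal non-faces — 9 found among 8 rays, 17 max cones:

  {0,6}:  v_{0} + v_{6} = v_{3}  →  sig = [2:1]
  {1,6}:  v_{1} + v_{6} = v_{5}  →  sig = [2:1]
  {1,3}:  v_{1} + v_{3} = v_{0} + v_{5}  →  sig = [2:1,1]
  {2,4,6}:  v_{2} + v_{4} + v_{6} = 0  →  sig = [3:]
  {3,5,7}:  v_{3} + v_{5} + v_{7} = 0  →  sig = [3:]
  {2,3,4}:  v_{2} + v_{3} + v_{4} = v_{0}  →  sig = [3:1]
  {2,4,5}:  v_{2} + v_{4} + v_{5} = v_{1}  →  sig = [3:1]
  {0,5,7}:  v_{0} + v_{5} + v_{7} = v_{2} + v_{4}  →  sig = [3:1,1]
  {0,1,7}:  v_{0} + v_{1} + v_{7} = 2·v_{2} + 2·v_{4}  →  sig = [3:2,2]

so the primitive-relation signature multiset is
    [2:1]
    [2:1]
    [2:1,1]
    [3:]
    [3:]
    [3:1]
    [3:1]
    [3:1,1]
    [3:2,2]


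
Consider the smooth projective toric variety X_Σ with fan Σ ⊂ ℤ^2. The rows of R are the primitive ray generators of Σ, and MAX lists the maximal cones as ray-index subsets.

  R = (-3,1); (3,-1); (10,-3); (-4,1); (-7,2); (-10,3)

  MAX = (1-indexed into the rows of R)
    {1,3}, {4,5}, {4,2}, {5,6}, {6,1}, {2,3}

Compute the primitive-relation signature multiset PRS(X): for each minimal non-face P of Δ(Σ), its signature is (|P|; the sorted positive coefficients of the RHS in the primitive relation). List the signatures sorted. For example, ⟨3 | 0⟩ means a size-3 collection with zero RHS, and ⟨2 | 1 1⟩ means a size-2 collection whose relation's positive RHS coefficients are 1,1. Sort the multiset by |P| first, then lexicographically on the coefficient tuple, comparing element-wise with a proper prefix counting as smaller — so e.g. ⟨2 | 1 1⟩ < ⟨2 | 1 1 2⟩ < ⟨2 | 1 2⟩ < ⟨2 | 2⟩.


Σ has 9 primitive collections:

  P={1,2}:  v_{1} + v_{2} = 0  so sig = ⟨2 | 0⟩
  P={3,6}:  v_{3} + v_{6} = 0  so sig = ⟨2 | 0⟩
  P={1,4}:  v_{1} + v_{4} = v_{5}  so sig = ⟨2 | 1⟩
  P={1,5}:  v_{1} + v_{5} = v_{6}  so sig = ⟨2 | 1⟩
  P={2,5}:  v_{2} + v_{5} = v_{4}  so sig = ⟨2 | 1⟩
  P={2,6}:  v_{2} + v_{6} = v_{5}  so sig = ⟨2 | 1⟩
  P={3,5}:  v_{3} + v_{5} = v_{2}  so sig = ⟨2 | 1⟩
  P={3,4}:  v_{3} + v_{4} = 2·v_{2}  so sig = ⟨2 | 2⟩
  P={4,6}:  v_{4} + v_{6} = 2·v_{5}  so sig = ⟨2 | 2⟩

Signatures (|P|; sorted positive RHS coefficients), sorted:
    |P|=2: 9 collections, coeffs (), (), (1), (1), (1), (1), (1), (2), (2)


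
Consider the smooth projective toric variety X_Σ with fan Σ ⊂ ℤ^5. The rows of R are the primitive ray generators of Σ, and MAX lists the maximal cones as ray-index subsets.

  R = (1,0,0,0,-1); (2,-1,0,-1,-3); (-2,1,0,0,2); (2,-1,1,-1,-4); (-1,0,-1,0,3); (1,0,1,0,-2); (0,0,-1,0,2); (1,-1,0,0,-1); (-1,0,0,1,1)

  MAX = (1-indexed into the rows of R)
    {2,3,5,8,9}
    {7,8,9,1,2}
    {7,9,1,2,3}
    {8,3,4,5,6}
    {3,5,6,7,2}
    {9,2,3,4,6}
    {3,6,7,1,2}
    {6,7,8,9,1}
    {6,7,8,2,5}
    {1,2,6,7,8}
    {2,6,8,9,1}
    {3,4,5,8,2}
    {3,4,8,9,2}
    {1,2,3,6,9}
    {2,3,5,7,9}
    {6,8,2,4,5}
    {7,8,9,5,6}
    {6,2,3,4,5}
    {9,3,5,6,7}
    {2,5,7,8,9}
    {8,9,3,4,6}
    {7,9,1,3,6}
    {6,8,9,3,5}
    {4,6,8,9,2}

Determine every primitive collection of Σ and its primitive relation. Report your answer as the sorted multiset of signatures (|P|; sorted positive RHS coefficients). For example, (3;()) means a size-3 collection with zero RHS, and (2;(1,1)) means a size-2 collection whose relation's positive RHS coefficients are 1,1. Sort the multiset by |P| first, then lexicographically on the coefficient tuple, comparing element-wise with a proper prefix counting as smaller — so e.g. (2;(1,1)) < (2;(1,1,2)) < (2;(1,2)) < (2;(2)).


Primitive collections (9):

  P = {1,5}:  v_{1} + v_{5} = v_{7}  so sig = (2;(1))
  P = {1,4}:  v_{1} + v_{4} = v_{2} + v_{6}  so sig = (2;(1,1))
  P = {4,7}:  v_{4} + v_{7} = v_{2} + v_{5} + v_{6}  so sig = (2;(1,1,1))
  P = {1,3,8}:  v_{1} + v_{3} + v_{8} = 0  so sig = (3;())
  P = {3,7,8}:  v_{3} + v_{7} + v_{8} = v_{5}  so sig = (3;(1))
  P = {4,5,9}:  v_{4} + v_{5} + v_{9} = v_{3} + 2·v_{8}  so sig = (3;(1,2))
  P = {2,3,6,8}:  v_{2} + v_{3} + v_{6} + v_{8} = v_{4}  so sig = (4;(1))
  P = {2,5,6,9}:  v_{2} + v_{5} + v_{6} + v_{9} = v_{8}  so sig = (4;(1))
  P = {2,6,7,9}:  v_{2} + v_{6} + v_{7} + v_{9} = v_{1} + v_{8}  so sig = (4;(1,1))

Sorted signature multiset PRS(X):
    (2;(1))
    (2;(1,1))
    (2;(1,1,1))
    (3;())
    (3;(1))
    (3;(1,2))
    (4;(1))
    (4;(1))
    (4;(1,1))


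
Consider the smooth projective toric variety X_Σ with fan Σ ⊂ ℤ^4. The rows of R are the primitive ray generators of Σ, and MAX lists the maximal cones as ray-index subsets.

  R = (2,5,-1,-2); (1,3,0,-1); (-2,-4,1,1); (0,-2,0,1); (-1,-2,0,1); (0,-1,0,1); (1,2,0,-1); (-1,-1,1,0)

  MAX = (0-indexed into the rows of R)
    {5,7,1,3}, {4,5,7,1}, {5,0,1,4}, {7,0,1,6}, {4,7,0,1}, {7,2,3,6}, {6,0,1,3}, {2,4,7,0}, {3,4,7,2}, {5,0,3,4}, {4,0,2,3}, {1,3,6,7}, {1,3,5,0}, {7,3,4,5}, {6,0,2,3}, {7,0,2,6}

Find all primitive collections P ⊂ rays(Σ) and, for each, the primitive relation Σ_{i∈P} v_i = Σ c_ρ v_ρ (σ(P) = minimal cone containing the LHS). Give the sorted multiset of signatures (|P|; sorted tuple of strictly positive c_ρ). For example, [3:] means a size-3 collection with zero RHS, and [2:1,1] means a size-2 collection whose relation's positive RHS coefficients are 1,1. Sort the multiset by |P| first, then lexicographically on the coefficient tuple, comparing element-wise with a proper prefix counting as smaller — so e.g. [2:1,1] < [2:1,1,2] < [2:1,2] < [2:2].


|primitive collections| = 7. Relations:

  P={4,6}:  v_{4} + v_{6} = 0  so sig = [2:]
  P={1,2}:  v_{1} + v_{2} = v_{7}  so sig = [2:1]
  P={5,6}:  v_{5} + v_{6} = v_{1} + v_{3}  so sig = [2:1,1]
  P={2,5}:  v_{2} + v_{5} = v_{3} + v_{4} + v_{7}  so sig = [2:1,1,1]
  P={0,3,7}:  v_{0} + v_{3} + v_{7} = v_{6}  so sig = [3:1]
  P={0,5,7}:  v_{0} + v_{5} + v_{7} = v_{1}  so sig = [3:1]
  P={1,3,4}:  v_{1} + v_{3} + v_{4} = v_{5}  so sig = [3:1]

Signatures (|P|; sorted positive RHS coefficients), sorted:
    [2:]
    [2:1]
    [2:1,1]
    [2:1,1,1]
    [3:1]
    [3:1]
    [3:1]


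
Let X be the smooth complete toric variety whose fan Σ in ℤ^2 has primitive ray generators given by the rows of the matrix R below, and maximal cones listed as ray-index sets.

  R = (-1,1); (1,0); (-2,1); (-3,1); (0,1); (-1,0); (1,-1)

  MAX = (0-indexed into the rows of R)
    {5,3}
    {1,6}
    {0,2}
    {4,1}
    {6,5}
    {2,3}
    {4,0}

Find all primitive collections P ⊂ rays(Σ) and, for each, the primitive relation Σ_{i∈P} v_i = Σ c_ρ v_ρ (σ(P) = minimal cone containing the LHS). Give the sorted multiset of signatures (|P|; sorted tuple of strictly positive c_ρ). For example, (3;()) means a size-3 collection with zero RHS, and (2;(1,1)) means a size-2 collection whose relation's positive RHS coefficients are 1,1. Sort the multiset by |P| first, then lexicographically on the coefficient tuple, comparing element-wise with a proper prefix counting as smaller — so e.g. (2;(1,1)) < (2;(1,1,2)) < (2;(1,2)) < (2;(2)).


14 minimal non-faces of Δ(Σ) (on 7 rays):

  {0,6}:  v_{0} + v_{6} = 0  so sig = (2;())
  {1,5}:  v_{1} + v_{5} = 0  so sig = (2;())
  {0,1}:  v_{0} + v_{1} = v_{4}  so sig = (2;(1))
  {0,5}:  v_{0} + v_{5} = v_{2}  so sig = (2;(1))
  {1,2}:  v_{1} + v_{2} = v_{0}  so sig = (2;(1))
  {1,3}:  v_{1} + v_{3} = v_{2}  so sig = (2;(1))
  {2,5}:  v_{2} + v_{5} = v_{3}  so sig = (2;(1))
  {2,6}:  v_{2} + v_{6} = v_{5}  so sig = (2;(1))
  {4,5}:  v_{4} + v_{5} = v_{0}  so sig = (2;(1))
  {4,6}:  v_{4} + v_{6} = v_{1}  so sig = (2;(1))
  {3,4}:  v_{3} + v_{4} = v_{0} + v_{2}  so sig = (2;(1,1))
  {0,3}:  v_{0} + v_{3} = 2·v_{2}  so sig = (2;(2))
  {2,4}:  v_{2} + v_{4} = 2·v_{0}  so sig = (2;(2))
  {3,6}:  v_{3} + v_{6} = 2·v_{5}  so sig = (2;(2))

Hence PRS(X_Σ) =
{ (2;()) ×2,  (2;(1)) ×8,  (2;(1,1)),  (2;(2)) ×3 }


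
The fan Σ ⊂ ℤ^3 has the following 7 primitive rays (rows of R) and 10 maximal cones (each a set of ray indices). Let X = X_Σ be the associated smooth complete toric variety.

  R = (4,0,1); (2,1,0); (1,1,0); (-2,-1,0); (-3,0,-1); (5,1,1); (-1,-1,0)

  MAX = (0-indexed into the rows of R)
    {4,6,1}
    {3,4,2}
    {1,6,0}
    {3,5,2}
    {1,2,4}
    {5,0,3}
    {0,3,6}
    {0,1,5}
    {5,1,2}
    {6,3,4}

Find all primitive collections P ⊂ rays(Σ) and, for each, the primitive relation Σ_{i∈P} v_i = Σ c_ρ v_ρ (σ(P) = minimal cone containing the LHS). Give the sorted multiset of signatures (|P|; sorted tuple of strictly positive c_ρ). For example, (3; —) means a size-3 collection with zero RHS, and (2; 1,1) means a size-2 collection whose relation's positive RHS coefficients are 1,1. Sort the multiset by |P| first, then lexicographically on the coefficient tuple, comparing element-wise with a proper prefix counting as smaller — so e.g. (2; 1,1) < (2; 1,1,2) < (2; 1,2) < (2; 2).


6 minimal non-faces of Δ(Σ) (on 7 rays):

  P={1,3}:  v_{1} + v_{3} = 0  →  sig = (2; —)
  P={2,6}:  v_{2} + v_{6} = 0  →  sig = (2; —)
  P={0,2}:  v_{0} + v_{2} = v_{5}  →  sig = (2; 1)
  P={4,5}:  v_{4} + v_{5} = v_{1}  →  sig = (2; 1)
  P={5,6}:  v_{5} + v_{6} = v_{0}  →  sig = (2; 1)
  P={0,4}:  v_{0} + v_{4} = v_{1} + v_{6}  →  sig = (2; 1,1)

so the primitive-relation signature multiset is
    (2; —)
    (2; —)
    (2; 1)
    (2; 1)
    (2; 1)
    (2; 1,1)


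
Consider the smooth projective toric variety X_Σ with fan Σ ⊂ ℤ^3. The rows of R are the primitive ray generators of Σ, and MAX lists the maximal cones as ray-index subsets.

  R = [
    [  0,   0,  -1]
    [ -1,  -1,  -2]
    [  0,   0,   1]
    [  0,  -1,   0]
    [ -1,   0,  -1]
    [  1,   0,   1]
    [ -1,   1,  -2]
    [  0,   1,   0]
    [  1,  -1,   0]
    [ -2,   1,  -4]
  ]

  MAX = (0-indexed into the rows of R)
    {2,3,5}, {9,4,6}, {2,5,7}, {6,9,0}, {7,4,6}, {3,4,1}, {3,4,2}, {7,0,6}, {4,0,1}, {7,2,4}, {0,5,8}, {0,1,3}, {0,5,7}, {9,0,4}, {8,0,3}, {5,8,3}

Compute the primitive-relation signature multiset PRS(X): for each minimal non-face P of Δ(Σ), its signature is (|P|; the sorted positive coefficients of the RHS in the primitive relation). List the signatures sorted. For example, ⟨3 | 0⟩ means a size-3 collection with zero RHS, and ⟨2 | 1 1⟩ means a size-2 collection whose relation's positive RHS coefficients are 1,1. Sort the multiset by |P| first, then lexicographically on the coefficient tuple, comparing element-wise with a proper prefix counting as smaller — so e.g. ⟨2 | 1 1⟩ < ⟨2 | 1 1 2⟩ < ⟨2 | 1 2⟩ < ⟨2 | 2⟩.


Δ(Σ) — 10 vertices, 25 min non-faces:

  • {0,2}:  v_{0} + v_{2} = 0  →  sig = ⟨2 | 0⟩
  • {3,7}:  v_{3} + v_{7} = 0  →  sig = ⟨2 | 0⟩
  • {4,5}:  v_{4} + v_{5} = 0  →  sig = ⟨2 | 0⟩
  • {1,2}:  v_{1} + v_{2} = v_{3} + v_{4}  →  sig = ⟨2 | 1 1⟩
  • {1,5}:  v_{1} + v_{5} = v_{0} + v_{3}  →  sig = ⟨2 | 1 1⟩
  • {1,7}:  v_{1} + v_{7} = v_{0} + v_{4}  →  sig = ⟨2 | 1 1⟩
  • {2,6}:  v_{2} + v_{6} = v_{4} + v_{7}  →  sig = ⟨2 | 1 1⟩
  • {2,8}:  v_{2} + v_{8} = v_{3} + v_{5}  →  sig = ⟨2 | 1 1⟩
  • {2,9}:  v_{2} + v_{9} = v_{4} + v_{6}  →  sig = ⟨2 | 1 1⟩
  • {3,6}:  v_{3} + v_{6} = v_{0} + v_{4}  →  sig = ⟨2 | 1 1⟩
  • {4,8}:  v_{4} + v_{8} = v_{0} + v_{3}  →  sig = ⟨2 | 1 1⟩
  • {5,6}:  v_{5} + v_{6} = v_{0} + v_{7}  →  sig = ⟨2 | 1 1⟩
  • {5,9}:  v_{5} + v_{9} = v_{0} + v_{6}  →  sig = ⟨2 | 1 1⟩
  • {7,8}:  v_{7} + v_{8} = v_{0} + v_{5}  →  sig = ⟨2 | 1 1⟩
  • {8,9}:  v_{8} + v_{9} = 3·v_{0} + v_{4}  →  sig = ⟨2 | 1 3⟩
  • {6,8}:  v_{6} + v_{8} = 2·v_{0}  →  sig = ⟨2 | 2⟩
  • {7,9}:  v_{7} + v_{9} = 2·v_{6}  →  sig = ⟨2 | 2⟩
  • {1,6}:  v_{1} + v_{6} = 2·v_{0} + 2·v_{4}  →  sig = ⟨2 | 2 2⟩
  • {1,8}:  v_{1} + v_{8} = 2·v_{0} + 2·v_{3}  →  sig = ⟨2 | 2 2⟩
  • {3,9}:  v_{3} + v_{9} = 2·v_{0} + 2·v_{4}  →  sig = ⟨2 | 2 2⟩
  • {1,9}:  v_{1} + v_{9} = 3·v_{0} + 3·v_{4}  →  sig = ⟨2 | 3 3⟩
  • {0,3,4}:  v_{0} + v_{3} + v_{4} = v_{1}  →  sig = ⟨3 | 1⟩
  • {0,3,5}:  v_{0} + v_{3} + v_{5} = v_{8}  →  sig = ⟨3 | 1⟩
  • {0,4,6}:  v_{0} + v_{4} + v_{6} = v_{9}  →  sig = ⟨3 | 1⟩
  • {0,4,7}:  v_{0} + v_{4} + v_{7} = v_{6}  →  sig = ⟨3 | 1⟩

Hence PRS(X_Σ) =
    |P|=2: 21 collections, coeffs (), (), (), (1,1), (1,1), (1,1), (1,1), (1,1), (1,1), (1,1), (1,1), (1,1), (1,1), (1,1), (1,3), (2), (2), (2,2), (2,2), (2,2), (3,3)
    |P|=3: 4 collections, coeffs (1), (1), (1), (1)


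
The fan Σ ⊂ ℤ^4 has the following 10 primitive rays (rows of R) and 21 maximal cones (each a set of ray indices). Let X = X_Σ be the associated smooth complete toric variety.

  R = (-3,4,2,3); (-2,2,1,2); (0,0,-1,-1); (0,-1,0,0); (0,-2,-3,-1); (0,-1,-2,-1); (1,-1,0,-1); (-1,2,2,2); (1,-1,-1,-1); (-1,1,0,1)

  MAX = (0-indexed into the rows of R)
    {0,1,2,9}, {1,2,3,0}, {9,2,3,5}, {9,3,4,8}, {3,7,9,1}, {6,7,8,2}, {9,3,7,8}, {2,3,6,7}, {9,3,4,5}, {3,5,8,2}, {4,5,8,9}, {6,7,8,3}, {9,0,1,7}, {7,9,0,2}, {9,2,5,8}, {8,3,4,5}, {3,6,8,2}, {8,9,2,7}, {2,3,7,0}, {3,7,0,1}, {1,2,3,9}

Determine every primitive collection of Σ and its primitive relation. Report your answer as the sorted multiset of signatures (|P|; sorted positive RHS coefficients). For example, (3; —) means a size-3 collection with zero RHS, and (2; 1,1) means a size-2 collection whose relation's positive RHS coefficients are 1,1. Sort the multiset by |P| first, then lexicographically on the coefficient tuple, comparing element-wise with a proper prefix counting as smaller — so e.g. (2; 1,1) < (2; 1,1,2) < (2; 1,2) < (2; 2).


Σ has 20 primitive collections:

  P={6,9}:  v_{6} + v_{9} = 0  ⇒ sig = (2; —)
  P={1,8}:  v_{1} + v_{8} = v_{9}  ⇒ sig = (2; 1)
  P={5,7}:  v_{5} + v_{7} = v_{9}  ⇒ sig = (2; 1)
  P={0,5}:  v_{0} + v_{5} = v_{1} + v_{2} + v_{9}  ⇒ sig = (2; 1,1,1)
  P={0,8}:  v_{0} + v_{8} = v_{2} + v_{7} + v_{9}  ⇒ sig = (2; 1,1,1)
  P={1,6}:  v_{1} + v_{6} = v_{2} + v_{3} + v_{7}  ⇒ sig = (2; 1,1,1)
  P={4,6}:  v_{4} + v_{6} = v_{3} + v_{5} + v_{8}  ⇒ sig = (2; 1,1,1)
  P={5,6}:  v_{5} + v_{6} = v_{2} + v_{3} + v_{8}  ⇒ sig = (2; 1,1,1)
  P={1,4}:  v_{1} + v_{4} = v_{3} + v_{5} + 2·v_{9}  ⇒ sig = (2; 1,1,2)
  P={1,5}:  v_{1} + v_{5} = v_{2} + v_{3} + 2·v_{9}  ⇒ sig = (2; 1,1,2)
  P={4,7}:  v_{4} + v_{7} = v_{3} + v_{8} + 2·v_{9}  ⇒ sig = (2; 1,1,2)
  P={0,4}:  v_{0} + v_{4} = v_{2} + v_{3} + 3·v_{9}  ⇒ sig = (2; 1,1,3)
  P={0,6}:  v_{0} + v_{6} = 2·v_{2} + v_{3} + 2·v_{7}  ⇒ sig = (2; 1,2,2)
  P={2,4}:  v_{2} + v_{4} = 2·v_{5}  ⇒ sig = (2; 2)
  P={1,2,7}:  v_{1} + v_{2} + v_{7} = v_{0}  ⇒ sig = (3; 1)
  P={0,3,9}:  v_{0} + v_{3} + v_{9} = 2·v_{1}  ⇒ sig = (3; 2)
  P={2,3,7,8}:  v_{2} + v_{3} + v_{7} + v_{8} = 0  ⇒ sig = (4; —)
  P={2,3,7,9}:  v_{2} + v_{3} + v_{7} + v_{9} = v_{1}  ⇒ sig = (4; 1)
  P={2,3,8,9}:  v_{2} + v_{3} + v_{8} + v_{9} = v_{5}  ⇒ sig = (4; 1)
  P={3,5,8,9}:  v_{3} + v_{5} + v_{8} + v_{9} = v_{4}  ⇒ sig = (4; 1)

Signatures (|P|; sorted positive RHS coefficients), sorted:
    (2; —)
    (2; 1)
    (2; 1)
    (2; 1,1,1)
    (2; 1,1,1)
    (2; 1,1,1)
    (2; 1,1,1)
    (2; 1,1,1)
    (2; 1,1,2)
    (2; 1,1,2)
    (2; 1,1,2)
    (2; 1,1,3)
    (2; 1,2,2)
    (2; 2)
    (3; 1)
    (3; 2)
    (4; —)
    (4; 1)
    (4; 1)
    (4; 1)


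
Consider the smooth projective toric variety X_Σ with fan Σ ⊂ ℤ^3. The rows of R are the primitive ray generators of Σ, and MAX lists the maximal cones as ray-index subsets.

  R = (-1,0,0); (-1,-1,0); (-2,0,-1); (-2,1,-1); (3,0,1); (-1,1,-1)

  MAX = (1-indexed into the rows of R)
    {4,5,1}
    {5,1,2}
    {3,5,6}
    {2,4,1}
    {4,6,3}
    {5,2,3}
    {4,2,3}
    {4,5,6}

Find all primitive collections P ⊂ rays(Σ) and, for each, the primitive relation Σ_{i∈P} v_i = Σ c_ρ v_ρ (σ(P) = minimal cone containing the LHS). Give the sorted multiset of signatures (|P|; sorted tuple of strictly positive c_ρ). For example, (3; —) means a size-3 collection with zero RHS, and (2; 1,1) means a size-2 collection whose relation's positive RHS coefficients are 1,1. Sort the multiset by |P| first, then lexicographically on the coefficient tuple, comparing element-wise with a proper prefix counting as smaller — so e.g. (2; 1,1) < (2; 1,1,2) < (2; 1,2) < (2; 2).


|primitive collections| = 5. Relations:

  • {1,6}:  v_{1} + v_{6} = v_{4} — sig = (2; 1)
  • {2,6}:  v_{2} + v_{6} = v_{3} — sig = (2; 1)
  • {1,3}:  v_{1} + v_{3} = v_{2} + v_{4} — sig = (2; 1,1)
  • {2,4,5}:  v_{2} + v_{4} + v_{5} = 0 — sig = (3; —)
  • {3,4,5}:  v_{3} + v_{4} + v_{5} = v_{6} — sig = (3; 1)

Sorted signature multiset PRS(X):
    |P|=2: 3 collections, coeffs (1), (1), (1,1)
    |P|=3: 2 collections, coeffs (), (1)


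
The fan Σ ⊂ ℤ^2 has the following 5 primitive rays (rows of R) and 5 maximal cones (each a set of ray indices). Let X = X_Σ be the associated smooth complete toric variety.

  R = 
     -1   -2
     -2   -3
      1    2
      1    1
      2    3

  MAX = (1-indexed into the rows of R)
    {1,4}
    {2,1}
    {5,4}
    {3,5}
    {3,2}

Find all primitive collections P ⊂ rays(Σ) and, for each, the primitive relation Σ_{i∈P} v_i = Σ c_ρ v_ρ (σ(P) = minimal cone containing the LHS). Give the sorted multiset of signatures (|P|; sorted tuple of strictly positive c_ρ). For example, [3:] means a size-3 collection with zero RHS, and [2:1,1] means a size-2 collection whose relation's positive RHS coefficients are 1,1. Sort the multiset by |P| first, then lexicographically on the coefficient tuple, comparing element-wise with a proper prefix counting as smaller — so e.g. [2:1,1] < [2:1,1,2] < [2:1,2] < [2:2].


Minimal non-faces — 5 found among 5 rays, 5 max cones:

  {1,3}:  v_{1} + v_{3} = 0  so sig = [2:]
  {2,5}:  v_{2} + v_{5} = 0  so sig = [2:]
  {1,5}:  v_{1} + v_{5} = v_{4}  so sig = [2:1]
  {2,4}:  v_{2} + v_{4} = v_{1}  so sig = [2:1]
  {3,4}:  v_{3} + v_{4} = v_{5}  so sig = [2:1]

so the primitive-relation signature multiset is
    [2:]
    [2:]
    [2:1]
    [2:1]
    [2:1]


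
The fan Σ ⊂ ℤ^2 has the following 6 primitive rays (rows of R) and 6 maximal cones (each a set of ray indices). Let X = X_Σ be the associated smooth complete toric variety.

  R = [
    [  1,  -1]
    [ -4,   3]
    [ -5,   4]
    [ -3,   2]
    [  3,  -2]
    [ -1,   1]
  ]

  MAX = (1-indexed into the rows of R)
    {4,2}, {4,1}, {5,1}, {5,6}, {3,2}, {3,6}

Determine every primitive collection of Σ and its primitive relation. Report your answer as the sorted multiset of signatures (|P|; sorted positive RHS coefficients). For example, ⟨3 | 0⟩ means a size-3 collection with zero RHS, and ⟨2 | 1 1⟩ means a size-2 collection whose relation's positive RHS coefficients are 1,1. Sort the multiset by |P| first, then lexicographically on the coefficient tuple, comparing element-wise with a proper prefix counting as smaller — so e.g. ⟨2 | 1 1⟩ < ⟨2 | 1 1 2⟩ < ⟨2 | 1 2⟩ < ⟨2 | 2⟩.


9 collections generate NE(X_Σ); each relation:

  • {1,6}:  v_{1} + v_{6} = 0  ⟹  sig = ⟨2 | 0⟩
  • {4,5}:  v_{4} + v_{5} = 0  ⟹  sig = ⟨2 | 0⟩
  • {1,2}:  v_{1} + v_{2} = v_{4}  ⟹  sig = ⟨2 | 1⟩
  • {1,3}:  v_{1} + v_{3} = v_{2}  ⟹  sig = ⟨2 | 1⟩
  • {2,5}:  v_{2} + v_{5} = v_{6}  ⟹  sig = ⟨2 | 1⟩
  • {2,6}:  v_{2} + v_{6} = v_{3}  ⟹  sig = ⟨2 | 1⟩
  • {4,6}:  v_{4} + v_{6} = v_{2}  ⟹  sig = ⟨2 | 1⟩
  • {3,4}:  v_{3} + v_{4} = 2·v_{2}  ⟹  sig = ⟨2 | 2⟩
  • {3,5}:  v_{3} + v_{5} = 2·v_{6}  ⟹  sig = ⟨2 | 2⟩

Sorted signature multiset PRS(X):
    |P|=2: 9 collections, coeffs (), (), (1), (1), (1), (1), (1), (2), (2)


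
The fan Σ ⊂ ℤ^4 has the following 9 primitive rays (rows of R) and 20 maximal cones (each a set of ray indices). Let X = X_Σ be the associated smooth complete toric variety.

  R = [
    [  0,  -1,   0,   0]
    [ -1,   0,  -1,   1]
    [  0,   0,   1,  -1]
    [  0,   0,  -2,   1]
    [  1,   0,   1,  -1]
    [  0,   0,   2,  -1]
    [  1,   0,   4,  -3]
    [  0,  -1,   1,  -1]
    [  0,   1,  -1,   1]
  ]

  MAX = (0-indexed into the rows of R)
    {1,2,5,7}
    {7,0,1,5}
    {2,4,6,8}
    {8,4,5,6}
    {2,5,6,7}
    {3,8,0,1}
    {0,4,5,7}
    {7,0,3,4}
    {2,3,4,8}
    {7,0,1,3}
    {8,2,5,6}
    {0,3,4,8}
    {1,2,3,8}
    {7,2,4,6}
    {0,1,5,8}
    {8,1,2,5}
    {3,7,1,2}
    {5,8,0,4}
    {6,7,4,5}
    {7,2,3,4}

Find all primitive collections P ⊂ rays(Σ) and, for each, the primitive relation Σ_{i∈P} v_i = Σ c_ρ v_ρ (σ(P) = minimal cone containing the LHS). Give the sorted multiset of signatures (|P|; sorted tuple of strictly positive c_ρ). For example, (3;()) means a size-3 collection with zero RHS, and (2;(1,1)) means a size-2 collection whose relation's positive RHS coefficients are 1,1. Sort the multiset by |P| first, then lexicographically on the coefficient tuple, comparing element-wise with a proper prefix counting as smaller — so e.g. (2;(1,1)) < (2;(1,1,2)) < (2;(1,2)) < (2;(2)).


The 8 primitive collections of Σ (r=9, n=4):

  P = {1,4}:  v_{1} + v_{4} = 0  ⇒ sig = (2;())
  P = {3,5}:  v_{3} + v_{5} = 0  ⇒ sig = (2;())
  P = {7,8}:  v_{7} + v_{8} = 0  ⇒ sig = (2;())
  P = {0,2}:  v_{0} + v_{2} = v_{7}  ⇒ sig = (2;(1))
  P = {1,6}:  v_{1} + v_{6} = v_{2} + v_{5}  ⇒ sig = (2;(1,1))
  P = {3,6}:  v_{3} + v_{6} = v_{2} + v_{4}  ⇒ sig = (2;(1,1))
  P = {0,6}:  v_{0} + v_{6} = v_{4} + v_{5} + v_{7}  ⇒ sig = (2;(1,1,1))
  P = {2,4,5}:  v_{2} + v_{4} + v_{5} = v_{6}  ⇒ sig = (3;(1))

Sorted signature multiset PRS(X):
    (2;())
    (2;())
    (2;())
    (2;(1))
    (2;(1,1))
    (2;(1,1))
    (2;(1,1,1))
    (3;(1))


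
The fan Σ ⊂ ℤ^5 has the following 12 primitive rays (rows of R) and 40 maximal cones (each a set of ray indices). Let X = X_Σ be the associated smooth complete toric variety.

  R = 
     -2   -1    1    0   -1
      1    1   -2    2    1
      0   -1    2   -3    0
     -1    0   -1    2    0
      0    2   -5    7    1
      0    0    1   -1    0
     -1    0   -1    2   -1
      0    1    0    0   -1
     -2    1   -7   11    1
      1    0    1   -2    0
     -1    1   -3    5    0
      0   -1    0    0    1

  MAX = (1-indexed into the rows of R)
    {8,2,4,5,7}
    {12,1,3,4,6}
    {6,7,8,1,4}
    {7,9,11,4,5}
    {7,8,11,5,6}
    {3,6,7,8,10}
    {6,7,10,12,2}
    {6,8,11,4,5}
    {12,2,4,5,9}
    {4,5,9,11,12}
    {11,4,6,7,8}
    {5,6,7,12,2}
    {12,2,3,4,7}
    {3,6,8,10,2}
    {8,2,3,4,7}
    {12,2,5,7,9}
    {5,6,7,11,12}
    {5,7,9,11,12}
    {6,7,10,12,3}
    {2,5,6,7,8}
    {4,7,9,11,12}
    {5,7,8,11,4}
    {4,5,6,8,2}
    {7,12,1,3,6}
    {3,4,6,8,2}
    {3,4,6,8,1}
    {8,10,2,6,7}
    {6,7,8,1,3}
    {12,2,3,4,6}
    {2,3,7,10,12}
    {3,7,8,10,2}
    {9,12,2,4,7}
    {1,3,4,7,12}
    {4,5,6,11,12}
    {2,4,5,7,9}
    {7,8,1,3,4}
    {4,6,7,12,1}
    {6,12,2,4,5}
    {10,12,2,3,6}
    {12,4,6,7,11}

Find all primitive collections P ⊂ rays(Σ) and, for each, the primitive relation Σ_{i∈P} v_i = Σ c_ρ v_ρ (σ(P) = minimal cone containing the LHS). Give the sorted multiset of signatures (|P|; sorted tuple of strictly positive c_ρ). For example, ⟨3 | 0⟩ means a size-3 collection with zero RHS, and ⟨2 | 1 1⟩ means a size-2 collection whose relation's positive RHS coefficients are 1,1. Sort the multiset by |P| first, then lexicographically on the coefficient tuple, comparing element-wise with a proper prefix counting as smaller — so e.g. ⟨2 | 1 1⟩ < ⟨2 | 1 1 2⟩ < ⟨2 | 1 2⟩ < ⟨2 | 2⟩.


Δ(Σ) — 12 vertices, 21 min non-faces:

  {4,10}:  v_{4} + v_{10} = 0  →  sig = ⟨2 | 0⟩
  {8,12}:  v_{8} + v_{12} = 0  →  sig = ⟨2 | 0⟩
  {1,2}:  v_{1} + v_{2} = v_{4}  →  sig = ⟨2 | 1⟩
  {2,11}:  v_{2} + v_{11} = v_{5}  →  sig = ⟨2 | 1⟩
  {3,11}:  v_{3} + v_{11} = v_{4}  →  sig = ⟨2 | 1⟩
  {1,5}:  v_{1} + v_{5} = v_{4} + v_{11}  →  sig = ⟨2 | 1 1⟩
  {3,5}:  v_{3} + v_{5} = v_{2} + v_{4}  →  sig = ⟨2 | 1 1⟩
  {1,10}:  v_{1} + v_{10} = v_{3} + v_{6} + v_{7}  →  sig = ⟨2 | 1 1 1⟩
  {8,9}:  v_{8} + v_{9} = v_{4} + v_{5} + v_{7}  →  sig = ⟨2 | 1 1 1⟩
  {9,10}:  v_{9} + v_{10} = v_{5} + v_{7} + v_{12}  →  sig = ⟨2 | 1 1 1⟩
  {10,11}:  v_{10} + v_{11} = v_{2} + v_{6} + v_{7}  →  sig = ⟨2 | 1 1 1⟩
  {1,9}:  v_{1} + v_{9} = 2·v_{4} + v_{7} + v_{11} + v_{12}  →  sig = ⟨2 | 1 1 1 2⟩
  {3,9}:  v_{3} + v_{9} = v_{2} + 2·v_{4} + v_{7} + v_{12}  →  sig = ⟨2 | 1 1 1 2⟩
  {1,11}:  v_{1} + v_{11} = 2·v_{4} + v_{6} + v_{7}  →  sig = ⟨2 | 1 1 2⟩
  {5,10}:  v_{5} + v_{10} = 2·v_{2} + v_{6} + v_{7}  →  sig = ⟨2 | 1 1 2⟩
  {6,9}:  v_{6} + v_{9} = 2·v_{11} + v_{12}  →  sig = ⟨2 | 1 2⟩
  {2,3,6,7}:  v_{2} + v_{3} + v_{6} + v_{7} = 0  →  sig = ⟨4 | 0⟩
  {2,4,6,7}:  v_{2} + v_{4} + v_{6} + v_{7} = v_{11}  →  sig = ⟨4 | 1⟩
  {3,4,6,7}:  v_{3} + v_{4} + v_{6} + v_{7} = v_{1}  →  sig = ⟨4 | 1⟩
  {4,5,7,12}:  v_{4} + v_{5} + v_{7} + v_{12} = v_{9}  →  sig = ⟨4 | 1⟩
  {4,5,6,7}:  v_{4} + v_{5} + v_{6} + v_{7} = 2·v_{11}  →  sig = ⟨4 | 2⟩

Hence PRS(X_Σ) =
    ⟨2 | 0⟩
    ⟨2 | 0⟩
    ⟨2 | 1⟩
    ⟨2 | 1⟩
    ⟨2 | 1⟩
    ⟨2 | 1 1⟩
    ⟨2 | 1 1⟩
    ⟨2 | 1 1 1⟩
    ⟨2 | 1 1 1⟩
    ⟨2 | 1 1 1⟩
    ⟨2 | 1 1 1⟩
    ⟨2 | 1 1 1 2⟩
    ⟨2 | 1 1 1 2⟩
    ⟨2 | 1 1 2⟩
    ⟨2 | 1 1 2⟩
    ⟨2 | 1 2⟩
    ⟨4 | 0⟩
    ⟨4 | 1⟩
    ⟨4 | 1⟩
    ⟨4 | 1⟩
    ⟨4 | 2⟩
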